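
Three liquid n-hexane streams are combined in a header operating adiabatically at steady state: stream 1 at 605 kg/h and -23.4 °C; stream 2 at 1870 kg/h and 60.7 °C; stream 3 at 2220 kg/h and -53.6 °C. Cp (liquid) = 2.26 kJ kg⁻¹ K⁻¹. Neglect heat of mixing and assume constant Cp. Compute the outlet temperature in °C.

Energy balance with Q = 0: Σ ṁᵢCp,ᵢ(T_out − Tᵢ) = 0
Σ ṁᵢCp,ᵢTᵢ = 605×2.26×-23.4 + 1870×2.26×60.7 + 2220×2.26×-53.6 = -44386
Σ ṁᵢCp,ᵢ = 605×2.26 + 1870×2.26 + 2220×2.26 = 10611
T_out = -44386 / 10611 = -4.1832 °C

T_out = -4.18 °C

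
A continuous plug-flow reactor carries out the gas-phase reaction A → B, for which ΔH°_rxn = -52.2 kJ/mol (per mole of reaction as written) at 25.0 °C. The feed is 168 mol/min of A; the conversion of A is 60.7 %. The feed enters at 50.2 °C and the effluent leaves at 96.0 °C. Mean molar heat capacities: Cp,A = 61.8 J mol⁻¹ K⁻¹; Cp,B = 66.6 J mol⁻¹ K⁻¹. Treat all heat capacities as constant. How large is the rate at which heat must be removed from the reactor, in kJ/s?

Extent of reaction ξ = 0.607 × 168 = 101.98 mol/min
Reaction term: ξ·ΔH°_rxn = 101.98 × -52.2 = -5323.1 kJ/min
Sensible, feed 50.2→25 °C: -261.64 kJ/min
Outlet flows (mol/min): A 66.024, B 101.98
Sensible, products 25→96.0 °C: 771.9 kJ/min
Q = ΔH = -4812.9 kJ/min = -80.215 kW
Heat removed = 80.215 kJ/s

Q_out = 80.2 kJ/s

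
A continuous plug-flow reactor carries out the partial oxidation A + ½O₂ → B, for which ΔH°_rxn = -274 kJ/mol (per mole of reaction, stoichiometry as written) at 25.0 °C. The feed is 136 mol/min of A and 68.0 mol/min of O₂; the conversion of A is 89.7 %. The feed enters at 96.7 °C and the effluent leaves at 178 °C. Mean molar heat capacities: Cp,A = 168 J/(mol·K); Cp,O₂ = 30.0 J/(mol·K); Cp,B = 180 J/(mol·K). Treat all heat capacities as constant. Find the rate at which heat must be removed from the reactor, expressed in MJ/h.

Q_out = 1890 MJ/h

Extent of reaction ξ = 0.897 × 136 = 121.99 mol/min
Reaction term: ξ·ΔH°_rxn = 121.99 × -274 = -33426 kJ/min
Sensible, feed 96.7→25 °C: -1784.5 kJ/min
Outlet flows (mol/min): A 14.008, O₂ 7.004, B 121.99
Sensible, products 25→178 °C: 3751.9 kJ/min
Q = ΔH = -31458 kJ/min = -524.31 kW
Heat removed = 1887.5 MJ/h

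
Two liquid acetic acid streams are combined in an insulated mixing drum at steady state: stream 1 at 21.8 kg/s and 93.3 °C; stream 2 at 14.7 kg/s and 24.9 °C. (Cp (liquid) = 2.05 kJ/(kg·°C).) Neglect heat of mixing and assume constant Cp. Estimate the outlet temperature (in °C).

T_out = 65.8 °C

Adiabatic, steady state ⇒ Σ ṁᵢCp,ᵢ(T_out − Tᵢ) = 0
T_out = Σ ṁᵢCp,ᵢTᵢ / Σ ṁᵢCp,ᵢ
      = 4919.9 / 74.825 = 65.753 °C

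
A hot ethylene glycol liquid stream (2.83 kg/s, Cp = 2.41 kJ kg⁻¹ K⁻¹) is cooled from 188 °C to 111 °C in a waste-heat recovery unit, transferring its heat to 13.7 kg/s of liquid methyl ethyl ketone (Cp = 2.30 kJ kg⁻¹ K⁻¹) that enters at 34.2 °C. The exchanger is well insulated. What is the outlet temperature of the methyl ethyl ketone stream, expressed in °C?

Heat released by hot stream: Q = 2.83 × 2.41 × (188 − 111) = 525.16 kJ/s
Energy balance on cold side (adiabatic exchanger): Q = ṁ_c·Cp_c·(T_c,out − T_c,in)
T_c,out = 34.2 + 525.16/(13.7 × 2.30) = 50.867 °C

T_c,out = 50.9 °C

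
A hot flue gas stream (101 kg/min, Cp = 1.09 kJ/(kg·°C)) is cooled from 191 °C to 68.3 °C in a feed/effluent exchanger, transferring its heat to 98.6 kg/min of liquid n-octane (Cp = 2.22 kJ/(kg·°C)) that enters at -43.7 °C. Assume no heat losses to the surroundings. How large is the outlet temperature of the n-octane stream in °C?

Heat released by hot stream: Q = 101 × 1.09 × (191 − 68.3) = 13508 kJ/min
Energy balance on cold side (adiabatic exchanger): Q = ṁ_c·Cp_c·(T_c,out − T_c,in)
T_c,out = -43.7 + 13508/(98.6 × 2.22) = 18.011 °C

T_c,out = 18.0 °C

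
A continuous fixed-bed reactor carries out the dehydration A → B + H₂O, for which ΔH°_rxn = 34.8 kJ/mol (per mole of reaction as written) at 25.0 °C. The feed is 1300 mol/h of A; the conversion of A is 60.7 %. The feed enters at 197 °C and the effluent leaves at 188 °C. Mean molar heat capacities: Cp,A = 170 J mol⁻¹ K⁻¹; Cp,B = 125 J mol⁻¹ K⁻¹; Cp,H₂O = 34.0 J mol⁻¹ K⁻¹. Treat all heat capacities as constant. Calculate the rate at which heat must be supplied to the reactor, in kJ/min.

Extent of reaction ξ = 0.607 × 1300 = 789.1 mol/h
Reaction term: ξ·ΔH°_rxn = 789.1 × 34.8 = 27461 kJ/h
Sensible, feed 197→25 °C: -38012 kJ/h
Outlet flows (mol/h): A 510.9, B 789.1, H₂O 789.1
Sensible, products 25→188 °C: 34608 kJ/h
Q = ΔH = 24057 kJ/h = 6.6825 kW
Heat supplied = 400.95 kJ/min

Q_in = 401 kJ/min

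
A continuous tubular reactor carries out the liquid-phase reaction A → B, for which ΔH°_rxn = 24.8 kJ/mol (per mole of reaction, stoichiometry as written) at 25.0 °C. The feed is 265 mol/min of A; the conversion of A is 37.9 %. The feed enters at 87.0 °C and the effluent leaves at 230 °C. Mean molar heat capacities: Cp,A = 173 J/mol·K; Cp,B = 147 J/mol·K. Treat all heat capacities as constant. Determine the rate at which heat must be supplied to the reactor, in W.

Q_in = 142000 W

Extent of reaction ξ = 0.379 × 265 = 100.44 mol/min
Reaction term: ξ·ΔH°_rxn = 100.44 × 24.8 = 2490.8 kJ/min
Sensible, feed 87.0→25 °C: -2842.4 kJ/min
Outlet flows (mol/min): A 164.56, B 100.44
Sensible, products 25→230 °C: 8862.9 kJ/min
Q = ΔH = 8511.3 kJ/min = 141.86 kW
Heat supplied = 141860 W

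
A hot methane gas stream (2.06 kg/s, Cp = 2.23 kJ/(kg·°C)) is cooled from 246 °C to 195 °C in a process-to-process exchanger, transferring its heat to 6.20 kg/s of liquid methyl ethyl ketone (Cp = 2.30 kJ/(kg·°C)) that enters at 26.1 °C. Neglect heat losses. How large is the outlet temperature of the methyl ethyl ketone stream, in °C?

T_c,out = 42.5 °C

Heat released by hot stream: Q = 2.06 × 2.23 × (246 − 195) = 234.28 kJ/s
Energy balance on cold side (adiabatic exchanger): Q = ṁ_c·Cp_c·(T_c,out − T_c,in)
T_c,out = 26.1 + 234.28/(6.20 × 2.30) = 42.529 °C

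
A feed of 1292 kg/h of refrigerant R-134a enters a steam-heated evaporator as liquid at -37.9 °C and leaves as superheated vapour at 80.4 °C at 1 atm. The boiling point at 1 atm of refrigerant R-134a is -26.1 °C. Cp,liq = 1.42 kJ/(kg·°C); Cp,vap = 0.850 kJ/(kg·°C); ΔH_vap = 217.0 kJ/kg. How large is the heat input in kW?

Q = 116 kW

liquid -37.9→-26.1 °C: 16.756 kJ/kg
vaporisation at -26.1 °C: 217 kJ/kg
vapour -26.1→80.4 °C: 90.525 kJ/kg
Δh = 16.756 + 217 + 90.525 = 324.28 kJ/kg
Q = ṁ·Δh = 1292 kg/h × 324.28 kJ/kg = 418970 kJ/h
|Q| = 116.38 kW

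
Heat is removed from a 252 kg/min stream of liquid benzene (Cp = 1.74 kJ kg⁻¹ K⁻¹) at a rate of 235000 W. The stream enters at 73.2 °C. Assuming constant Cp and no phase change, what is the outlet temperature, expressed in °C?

T_out = 41.0 °C

Q = 235000 W = 14100 kJ/min
ΔT = Q/(ṁ·Cp) = 14100/(252×1.74) = 32.157 K
T_out = 73.2 − 32.157 = 41.043 °C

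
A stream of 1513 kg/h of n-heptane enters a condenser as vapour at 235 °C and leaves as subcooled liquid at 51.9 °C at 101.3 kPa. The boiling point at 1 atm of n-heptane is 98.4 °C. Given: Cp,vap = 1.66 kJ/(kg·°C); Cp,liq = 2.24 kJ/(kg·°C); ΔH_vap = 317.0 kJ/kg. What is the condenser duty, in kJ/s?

vapour 235→98.4 °C: -226.76 kJ/kg
condensation at 98.4 °C: -317 kJ/kg
liquid 98.4→51.9 °C: -104.16 kJ/kg
Δh = -226.76 + -317 + -104.16 = -647.92 kJ/kg
Q = ṁ·Δh = 1513 kg/h × -647.92 kJ/kg = -980300 kJ/h
|Q| = 272.3 kW

Q_c = 272 kJ/s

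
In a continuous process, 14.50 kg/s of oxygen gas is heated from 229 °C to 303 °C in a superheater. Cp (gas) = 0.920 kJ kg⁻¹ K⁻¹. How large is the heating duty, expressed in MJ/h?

Q = 3550 MJ/h

Q = ṁ·Cp·ΔT = 14.50 × 0.920 × (303 − 229) = 987.16 kJ/s
Heating duty = 3553.8 MJ/h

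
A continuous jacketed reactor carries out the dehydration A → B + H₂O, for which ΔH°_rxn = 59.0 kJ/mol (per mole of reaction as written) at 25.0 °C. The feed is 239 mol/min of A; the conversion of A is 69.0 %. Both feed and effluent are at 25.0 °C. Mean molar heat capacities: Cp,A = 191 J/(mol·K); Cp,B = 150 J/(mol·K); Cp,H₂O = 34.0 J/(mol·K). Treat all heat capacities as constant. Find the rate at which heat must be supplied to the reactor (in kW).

Q_in = 162 kW

Extent of reaction ξ = 0.690 × 239 = 164.91 mol/min
Reaction term: ξ·ΔH°_rxn = 164.91 × 59.0 = 9729.7 kJ/min
Q = ΔH = 9729.7 kJ/min = 162.16 kW
Heat supplied = 162.16 kW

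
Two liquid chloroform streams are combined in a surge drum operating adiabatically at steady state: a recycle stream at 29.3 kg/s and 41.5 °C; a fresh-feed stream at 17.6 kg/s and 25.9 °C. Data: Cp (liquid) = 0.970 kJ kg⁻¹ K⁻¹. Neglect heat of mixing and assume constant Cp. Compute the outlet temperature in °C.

T_out = 35.6 °C

No heat crosses the boundary, so H_out = H_in.
Σ ṁᵢCp,ᵢTᵢ = 29.3×0.970×41.5 + 17.6×0.970×25.9 = 1621.6
Σ ṁᵢCp,ᵢ = 29.3×0.970 + 17.6×0.970 = 45.493
T_out = 1621.6 / 45.493 = 35.646 °C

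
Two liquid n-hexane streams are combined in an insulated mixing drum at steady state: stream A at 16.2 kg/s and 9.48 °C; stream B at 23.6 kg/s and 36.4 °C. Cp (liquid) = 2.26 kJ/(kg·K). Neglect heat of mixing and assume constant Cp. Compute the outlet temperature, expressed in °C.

Energy balance with Q = 0: Σ ṁᵢCp,ᵢ(T_out − Tᵢ) = 0
T_out = Σ ṁᵢCp,ᵢTᵢ / Σ ṁᵢCp,ᵢ
      = 2288.5 / 89.948 = 25.443 °C

T_out = 25.4 °C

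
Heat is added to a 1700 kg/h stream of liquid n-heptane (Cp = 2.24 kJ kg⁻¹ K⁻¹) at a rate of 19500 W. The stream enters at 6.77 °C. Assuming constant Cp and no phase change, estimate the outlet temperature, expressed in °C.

Q = 19500 W = 70200 kJ/h
ΔT = Q/(ṁ·Cp) = 70200/(1700×2.24) = 18.435 K
T_out = 6.77 + 18.435 = 25.205 °C

T_out = 25.2 °C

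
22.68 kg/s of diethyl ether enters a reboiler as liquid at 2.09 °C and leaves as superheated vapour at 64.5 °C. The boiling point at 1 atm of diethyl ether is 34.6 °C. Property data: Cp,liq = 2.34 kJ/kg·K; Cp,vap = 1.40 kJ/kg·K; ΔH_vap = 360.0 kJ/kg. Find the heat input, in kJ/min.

liquid 2.09→34.6 °C: 76.073 kJ/kg
vaporisation at 34.6 °C: 360 kJ/kg
vapour 34.6→64.5 °C: 41.86 kJ/kg
Δh = 76.073 + 360 + 41.86 = 477.93 kJ/kg
Q = ṁ·Δh = 22.68 kg/s × 477.93 kJ/kg = 10840 kJ/s
|Q| = 10840 kW = 650370 kJ/min

Q = 650000 kJ/min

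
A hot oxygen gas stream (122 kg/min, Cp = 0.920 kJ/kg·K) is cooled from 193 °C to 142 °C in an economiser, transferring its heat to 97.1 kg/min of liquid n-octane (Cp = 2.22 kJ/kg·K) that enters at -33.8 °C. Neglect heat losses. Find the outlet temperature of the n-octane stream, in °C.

Heat released by hot stream: Q = 122 × 0.920 × (193 − 142) = 5724.2 kJ/min
Energy balance on cold side (adiabatic exchanger): Q = ṁ_c·Cp_c·(T_c,out − T_c,in)
T_c,out = -33.8 + 5724.2/(97.1 × 2.22) = -7.245 °C

T_c,out = -7.25 °C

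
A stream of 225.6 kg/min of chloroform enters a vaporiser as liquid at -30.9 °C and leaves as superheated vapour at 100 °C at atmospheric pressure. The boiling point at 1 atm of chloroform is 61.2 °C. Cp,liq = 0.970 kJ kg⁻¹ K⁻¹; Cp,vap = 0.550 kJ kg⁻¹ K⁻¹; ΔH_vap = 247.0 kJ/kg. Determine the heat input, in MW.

Q = 1.34 MW

liquid -30.9→61.2 °C: 89.337 kJ/kg
vaporisation at 61.2 °C: 247 kJ/kg
vapour 61.2→100 °C: 21.34 kJ/kg
Δh = 89.337 + 247 + 21.34 = 357.68 kJ/kg
Q = ṁ·Δh = 225.6 kg/min × 357.68 kJ/kg = 80692 kJ/min
|Q| = 1344.9 kW = 1.3449 MW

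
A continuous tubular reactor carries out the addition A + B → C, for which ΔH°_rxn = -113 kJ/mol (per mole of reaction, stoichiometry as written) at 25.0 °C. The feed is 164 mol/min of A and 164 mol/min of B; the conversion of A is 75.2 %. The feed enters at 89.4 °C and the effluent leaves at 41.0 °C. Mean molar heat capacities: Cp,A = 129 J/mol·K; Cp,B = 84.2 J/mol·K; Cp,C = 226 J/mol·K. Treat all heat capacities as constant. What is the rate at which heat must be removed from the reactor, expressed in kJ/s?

Q_out = 260 kJ/s

Extent of reaction ξ = 0.752 × 164 = 123.33 mol/min
Reaction term: ξ·ΔH°_rxn = 123.33 × -113 = -13936 kJ/min
Sensible, feed 89.4→25 °C: -2251.7 kJ/min
Outlet flows (mol/min): A 40.672, B 40.672, C 123.33
Sensible, products 25→41.0 °C: 584.69 kJ/min
Q = ΔH = -15603 kJ/min = -260.05 kW
Heat removed = 260.05 kJ/s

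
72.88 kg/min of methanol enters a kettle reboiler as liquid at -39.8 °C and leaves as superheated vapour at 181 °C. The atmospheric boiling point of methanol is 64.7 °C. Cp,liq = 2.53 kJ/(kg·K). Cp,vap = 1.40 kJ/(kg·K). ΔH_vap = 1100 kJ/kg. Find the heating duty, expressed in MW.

liquid -39.8→64.7 °C: 264.38 kJ/kg
vaporisation at 64.7 °C: 1100 kJ/kg
vapour 64.7→181 °C: 162.82 kJ/kg
Δh = 264.38 + 1100 + 162.82 = 1527.2 kJ/kg
Q = ṁ·Δh = 72.88 kg/min × 1527.2 kJ/kg = 111300 kJ/min
|Q| = 1855 kW = 1.855 MW

Q = 1.86 MW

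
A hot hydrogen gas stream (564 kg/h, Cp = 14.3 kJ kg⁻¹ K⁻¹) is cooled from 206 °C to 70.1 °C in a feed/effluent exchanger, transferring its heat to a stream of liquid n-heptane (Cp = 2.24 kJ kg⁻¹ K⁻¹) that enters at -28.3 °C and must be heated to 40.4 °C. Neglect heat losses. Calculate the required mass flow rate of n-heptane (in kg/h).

Heat released by hot stream: Q = 564 × 14.3 × (206 − 70.1) = 1.0961e+06 kJ/h
Energy balance on cold side (adiabatic exchanger): Q = ṁ_c·Cp_c·(T_c,out − T_c,in)
ṁ_c = 1.0961e+06 / [2.24 × (40.4 − -28.3)] = 7122.5 kg/h

ṁ_c = 7120 kg/h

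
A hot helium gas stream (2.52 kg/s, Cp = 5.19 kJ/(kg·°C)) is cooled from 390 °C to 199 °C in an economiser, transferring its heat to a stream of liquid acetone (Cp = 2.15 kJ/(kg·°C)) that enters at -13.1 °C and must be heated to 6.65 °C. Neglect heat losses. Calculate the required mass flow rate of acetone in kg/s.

ṁ_c = 58.8 kg/s

Heat released by hot stream: Q = 2.52 × 5.19 × (390 − 199) = 2498.1 kJ/s
Energy balance on cold side (adiabatic exchanger): Q = ṁ_c·Cp_c·(T_c,out − T_c,in)
ṁ_c = 2498.1 / [2.15 × (6.65 − -13.1)] = 58.83 kg/s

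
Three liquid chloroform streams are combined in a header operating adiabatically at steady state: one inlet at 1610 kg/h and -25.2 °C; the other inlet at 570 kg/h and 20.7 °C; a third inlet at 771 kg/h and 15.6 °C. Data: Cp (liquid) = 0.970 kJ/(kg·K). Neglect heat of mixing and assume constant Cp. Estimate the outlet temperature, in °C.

No heat crosses the boundary, so H_out = H_in.
T_out = Σ ṁᵢCp,ᵢTᵢ / Σ ṁᵢCp,ᵢ
      = -16243 / 2862.5 = -5.6745 °C

T_out = -5.67 °C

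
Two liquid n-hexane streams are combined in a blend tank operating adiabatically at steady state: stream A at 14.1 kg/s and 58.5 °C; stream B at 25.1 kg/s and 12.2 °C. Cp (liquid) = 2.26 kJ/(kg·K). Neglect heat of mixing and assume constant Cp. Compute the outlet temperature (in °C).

Adiabatic, steady state ⇒ Σ ṁᵢCp,ᵢ(T_out − Tᵢ) = 0
Σ ṁᵢCp,ᵢTᵢ = 14.1×2.26×58.5 + 25.1×2.26×12.2 = 2556.2
Σ ṁᵢCp,ᵢ = 14.1×2.26 + 25.1×2.26 = 88.592
T_out = 2556.2 / 88.592 = 28.854 °C

T_out = 28.9 °C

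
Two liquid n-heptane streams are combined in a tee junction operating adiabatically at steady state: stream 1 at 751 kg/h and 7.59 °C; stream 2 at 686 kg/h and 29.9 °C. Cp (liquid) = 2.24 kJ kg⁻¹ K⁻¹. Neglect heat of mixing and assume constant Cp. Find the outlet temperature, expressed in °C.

T_out = 18.2 °C

No heat crosses the boundary, so H_out = H_in.
T_out = Σ ṁᵢCp,ᵢTᵢ / Σ ṁᵢCp,ᵢ
      = 58714 / 3218.9 = 18.24 °C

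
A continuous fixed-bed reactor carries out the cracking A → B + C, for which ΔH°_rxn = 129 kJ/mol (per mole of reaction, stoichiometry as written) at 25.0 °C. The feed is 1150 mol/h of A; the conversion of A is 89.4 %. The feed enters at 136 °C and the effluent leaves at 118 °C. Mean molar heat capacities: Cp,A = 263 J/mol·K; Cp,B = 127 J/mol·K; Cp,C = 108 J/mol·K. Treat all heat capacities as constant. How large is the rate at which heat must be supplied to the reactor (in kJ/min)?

Extent of reaction ξ = 0.894 × 1150 = 1028.1 mol/h
Reaction term: ξ·ΔH°_rxn = 1028.1 × 129 = 132620 kJ/h
Sensible, feed 136→25 °C: -33572 kJ/h
Outlet flows (mol/h): A 121.9, B 1028.1, C 1028.1
Sensible, products 25→118 °C: 25451 kJ/h
Q = ΔH = 124500 kJ/h = 34.584 kW
Heat supplied = 2075.1 kJ/min

Q_in = 2080 kJ/min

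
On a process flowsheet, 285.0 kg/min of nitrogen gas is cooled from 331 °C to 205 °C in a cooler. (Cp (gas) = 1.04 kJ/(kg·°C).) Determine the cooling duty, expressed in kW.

Q_c = 622 kW

Q = ṁ·Cp·ΔT = 285.0 × 1.04 × (205 − 331) = -37346 kJ/min
Converting: 37346 / 60 s = 622.44 kW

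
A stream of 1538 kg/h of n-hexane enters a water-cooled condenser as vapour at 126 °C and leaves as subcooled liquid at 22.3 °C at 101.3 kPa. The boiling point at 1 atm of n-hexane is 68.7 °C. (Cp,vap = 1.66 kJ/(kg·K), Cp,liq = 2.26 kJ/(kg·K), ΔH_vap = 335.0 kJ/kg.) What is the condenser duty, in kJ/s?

vapour 126→68.7 °C: -95.118 kJ/kg
condensation at 68.7 °C: -335 kJ/kg
liquid 68.7→22.3 °C: -104.86 kJ/kg
Δh = -95.118 + -335 + -104.86 = -534.98 kJ/kg
Q = ṁ·Δh = 1538 kg/h × -534.98 kJ/kg = -822800 kJ/h
|Q| = 228.56 kW

Q_c = 229 kJ/s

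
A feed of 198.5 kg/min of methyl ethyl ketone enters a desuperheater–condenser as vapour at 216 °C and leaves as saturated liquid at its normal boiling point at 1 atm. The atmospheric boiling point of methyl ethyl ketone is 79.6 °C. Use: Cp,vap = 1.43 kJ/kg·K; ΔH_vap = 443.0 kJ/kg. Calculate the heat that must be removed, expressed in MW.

Q_c = 2.11 MW

vapour 216→79.6 °C: -195.05 kJ/kg
condensation at 79.6 °C: -443 kJ/kg
Δh = -195.05 + -443 = -638.05 kJ/kg
Q = ṁ·Δh = 198.5 kg/min × -638.05 kJ/kg = -126650 kJ/min
|Q| = 2110.9 kW = 2.1109 MW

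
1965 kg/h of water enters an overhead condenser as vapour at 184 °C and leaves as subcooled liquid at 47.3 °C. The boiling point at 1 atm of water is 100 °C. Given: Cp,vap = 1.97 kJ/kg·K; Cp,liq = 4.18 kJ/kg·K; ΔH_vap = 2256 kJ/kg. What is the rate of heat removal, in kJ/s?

vapour 184→100 °C: -165.48 kJ/kg
condensation at 100 °C: -2256 kJ/kg
liquid 100→47.3 °C: -220.29 kJ/kg
Δh = -165.48 + -2256 + -220.29 = -2641.8 kJ/kg
Q = ṁ·Δh = 1965 kg/h × -2641.8 kJ/kg = -5.1911e+06 kJ/h
|Q| = 1442 kW

Q_c = 1440 kJ/s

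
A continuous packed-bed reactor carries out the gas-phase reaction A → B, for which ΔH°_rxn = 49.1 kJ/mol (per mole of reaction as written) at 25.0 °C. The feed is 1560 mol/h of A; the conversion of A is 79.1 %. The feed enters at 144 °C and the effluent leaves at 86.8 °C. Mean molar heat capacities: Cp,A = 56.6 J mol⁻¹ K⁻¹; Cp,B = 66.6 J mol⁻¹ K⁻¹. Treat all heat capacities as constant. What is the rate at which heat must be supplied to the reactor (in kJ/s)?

Q_in = 15.6 kJ/s

Extent of reaction ξ = 0.791 × 1560 = 1234 mol/h
Reaction term: ξ·ΔH°_rxn = 1234 × 49.1 = 60587 kJ/h
Sensible, feed 144→25 °C: -10507 kJ/h
Outlet flows (mol/h): A 326.04, B 1234
Sensible, products 25→86.8 °C: 6219.3 kJ/h
Q = ΔH = 56299 kJ/h = 15.639 kW
Heat supplied = 15.639 kJ/s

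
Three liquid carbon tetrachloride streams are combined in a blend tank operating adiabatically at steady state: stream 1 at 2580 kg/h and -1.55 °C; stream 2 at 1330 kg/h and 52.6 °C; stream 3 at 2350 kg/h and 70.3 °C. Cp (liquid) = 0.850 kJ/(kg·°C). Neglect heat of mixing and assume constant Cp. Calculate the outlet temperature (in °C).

T_out = 36.9 °C

Energy balance with Q = 0: Σ ṁᵢCp,ᵢ(T_out − Tᵢ) = 0
T_out = Σ ṁᵢCp,ᵢTᵢ / Σ ṁᵢCp,ᵢ
      = 196490 / 5321 = 36.927 °C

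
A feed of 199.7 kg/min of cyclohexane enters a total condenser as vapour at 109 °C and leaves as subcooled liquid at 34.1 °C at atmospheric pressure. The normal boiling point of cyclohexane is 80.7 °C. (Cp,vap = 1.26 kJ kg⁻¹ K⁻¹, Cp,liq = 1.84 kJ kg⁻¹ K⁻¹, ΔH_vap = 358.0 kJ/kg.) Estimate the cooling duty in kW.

vapour 109→80.7 °C: -35.658 kJ/kg
condensation at 80.7 °C: -358 kJ/kg
liquid 80.7→34.1 °C: -85.744 kJ/kg
Δh = -35.658 + -358 + -85.744 = -479.4 kJ/kg
Q = ṁ·Δh = 199.7 kg/min × -479.4 kJ/kg = -95737 kJ/min
|Q| = 1595.6 kW

Q_c = 1600 kW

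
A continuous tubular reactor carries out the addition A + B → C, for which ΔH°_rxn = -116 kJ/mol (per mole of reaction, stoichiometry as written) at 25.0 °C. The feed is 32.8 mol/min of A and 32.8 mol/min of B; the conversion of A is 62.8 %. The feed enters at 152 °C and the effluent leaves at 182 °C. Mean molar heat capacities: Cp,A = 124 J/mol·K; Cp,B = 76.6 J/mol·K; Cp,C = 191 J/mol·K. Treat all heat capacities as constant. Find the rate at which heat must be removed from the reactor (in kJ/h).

Q_out = 133000 kJ/h

Extent of reaction ξ = 0.628 × 32.8 = 20.598 mol/min
Reaction term: ξ·ΔH°_rxn = 20.598 × -116 = -2389.4 kJ/min
Sensible, feed 152→25 °C: -835.62 kJ/min
Outlet flows (mol/min): A 12.202, B 12.202, C 20.598
Sensible, products 25→182 °C: 1002 kJ/min
Q = ΔH = -2223.1 kJ/min = -37.051 kW
Heat removed = 133380 kJ/h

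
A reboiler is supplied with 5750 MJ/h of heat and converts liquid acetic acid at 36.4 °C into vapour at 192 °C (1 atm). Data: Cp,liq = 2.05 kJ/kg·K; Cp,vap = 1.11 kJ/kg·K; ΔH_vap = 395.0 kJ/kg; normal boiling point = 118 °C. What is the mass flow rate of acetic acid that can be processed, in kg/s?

Δh = 2.05×(118−36.4) + 395.0 + 1.11×(192−118) = 644.42 kJ/kg
Q = 5750 MJ/h = 1597.2 kJ/s = 1597.2 kJ/s
ṁ = Q/Δh = 1597.2 / 644.42 = 2.4785 kg/s

ṁ = 2.48 kg/s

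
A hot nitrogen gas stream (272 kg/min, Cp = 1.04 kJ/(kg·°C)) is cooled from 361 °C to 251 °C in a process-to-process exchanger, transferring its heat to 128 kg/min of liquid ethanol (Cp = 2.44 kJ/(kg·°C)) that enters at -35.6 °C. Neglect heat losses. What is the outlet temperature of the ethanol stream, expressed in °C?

T_c,out = 64.0 °C

Heat released by hot stream: Q = 272 × 1.04 × (361 − 251) = 31117 kJ/min
Energy balance on cold side (adiabatic exchanger): Q = ṁ_c·Cp_c·(T_c,out − T_c,in)
T_c,out = -35.6 + 31117/(128 × 2.44) = 64.031 °C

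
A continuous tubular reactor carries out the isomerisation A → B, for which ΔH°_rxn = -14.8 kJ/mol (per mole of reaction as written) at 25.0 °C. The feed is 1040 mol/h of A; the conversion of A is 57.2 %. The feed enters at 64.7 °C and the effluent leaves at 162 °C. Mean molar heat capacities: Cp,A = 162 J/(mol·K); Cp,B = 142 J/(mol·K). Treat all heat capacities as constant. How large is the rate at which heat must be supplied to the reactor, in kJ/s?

Q_in = 1.66 kJ/s

Extent of reaction ξ = 0.572 × 1040 = 594.88 mol/h
Reaction term: ξ·ΔH°_rxn = 594.88 × -14.8 = -8804.2 kJ/h
Sensible, feed 64.7→25 °C: -6688.7 kJ/h
Outlet flows (mol/h): A 445.12, B 594.88
Sensible, products 25→162 °C: 21452 kJ/h
Q = ΔH = 5958.9 kJ/h = 1.6553 kW
Heat supplied = 1.6553 kJ/s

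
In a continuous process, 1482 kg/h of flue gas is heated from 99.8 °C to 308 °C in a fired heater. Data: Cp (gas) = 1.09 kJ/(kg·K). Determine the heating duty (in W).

Q = 93400 W

Q = ṁ·Cp·ΔT = 1482 × 1.09 × (308 − 99.8) = 336320 kJ/h
Converting: 336320 / 3600 s = 93.423 kW
Heating duty = 93423 W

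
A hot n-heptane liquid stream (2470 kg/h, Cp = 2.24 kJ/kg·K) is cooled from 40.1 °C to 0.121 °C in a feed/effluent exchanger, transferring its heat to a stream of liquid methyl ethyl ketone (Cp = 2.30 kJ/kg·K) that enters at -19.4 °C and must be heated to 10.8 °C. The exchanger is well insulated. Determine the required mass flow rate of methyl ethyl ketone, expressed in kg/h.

ṁ_c = 3180 kg/h

Heat released by hot stream: Q = 2470 × 2.24 × (40.1 − 0.121) = 221200 kJ/h
Energy balance on cold side (adiabatic exchanger): Q = ṁ_c·Cp_c·(T_c,out − T_c,in)
ṁ_c = 221200 / [2.30 × (10.8 − -19.4)] = 3184.5 kg/h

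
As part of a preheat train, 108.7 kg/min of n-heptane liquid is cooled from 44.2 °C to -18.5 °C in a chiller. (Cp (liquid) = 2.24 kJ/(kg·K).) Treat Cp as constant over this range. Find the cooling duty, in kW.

Q = ṁ·Cp·ΔT = 108.7 × 2.24 × (-18.5 − 44.2) = -15267 kJ/min
Converting: 15267 / 60 s = 254.44 kW

Q_c = 254 kW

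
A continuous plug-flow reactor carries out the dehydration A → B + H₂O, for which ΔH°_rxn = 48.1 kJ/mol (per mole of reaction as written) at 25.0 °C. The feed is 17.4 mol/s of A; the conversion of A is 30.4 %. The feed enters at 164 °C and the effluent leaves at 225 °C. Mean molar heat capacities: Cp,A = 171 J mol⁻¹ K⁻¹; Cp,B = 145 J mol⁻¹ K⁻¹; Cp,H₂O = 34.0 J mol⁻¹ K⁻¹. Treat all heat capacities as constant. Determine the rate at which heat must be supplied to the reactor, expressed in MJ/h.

Q_in = 1600 MJ/h

Extent of reaction ξ = 0.304 × 17.4 = 5.2896 mol/s
Reaction term: ξ·ΔH°_rxn = 5.2896 × 48.1 = 254.43 kJ/s
Sensible, feed 164→25 °C: -413.58 kJ/s
Outlet flows (mol/s): A 12.11, B 5.2896, H₂O 5.2896
Sensible, products 25→225 °C: 603.54 kJ/s
Q = ΔH = 444.39 kJ/s = 444.39 kW
Heat supplied = 1599.8 MJ/h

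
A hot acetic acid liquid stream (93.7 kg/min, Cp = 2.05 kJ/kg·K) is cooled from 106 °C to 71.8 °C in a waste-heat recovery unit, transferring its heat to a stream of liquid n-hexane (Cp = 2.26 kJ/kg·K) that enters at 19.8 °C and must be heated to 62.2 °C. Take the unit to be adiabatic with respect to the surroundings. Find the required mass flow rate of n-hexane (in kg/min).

ṁ_c = 68.6 kg/min

Heat released by hot stream: Q = 93.7 × 2.05 × (106 − 71.8) = 6569.3 kJ/min
Energy balance on cold side (adiabatic exchanger): Q = ṁ_c·Cp_c·(T_c,out − T_c,in)
ṁ_c = 6569.3 / [2.26 × (62.2 − 19.8)] = 68.556 kg/min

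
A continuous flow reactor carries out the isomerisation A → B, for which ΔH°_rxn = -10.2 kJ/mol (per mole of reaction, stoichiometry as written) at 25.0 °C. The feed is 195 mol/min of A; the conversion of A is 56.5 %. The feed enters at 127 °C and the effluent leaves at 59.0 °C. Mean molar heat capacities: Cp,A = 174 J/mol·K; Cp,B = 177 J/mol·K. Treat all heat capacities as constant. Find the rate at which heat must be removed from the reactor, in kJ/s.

Extent of reaction ξ = 0.565 × 195 = 110.17 mol/min
Reaction term: ξ·ΔH°_rxn = 110.17 × -10.2 = -1123.8 kJ/min
Sensible, feed 127→25 °C: -3460.9 kJ/min
Outlet flows (mol/min): A 84.825, B 110.17
Sensible, products 25→59.0 °C: 1164.9 kJ/min
Q = ΔH = -3419.8 kJ/min = -56.996 kW
Heat removed = 56.996 kJ/s

Q_out = 57.0 kJ/s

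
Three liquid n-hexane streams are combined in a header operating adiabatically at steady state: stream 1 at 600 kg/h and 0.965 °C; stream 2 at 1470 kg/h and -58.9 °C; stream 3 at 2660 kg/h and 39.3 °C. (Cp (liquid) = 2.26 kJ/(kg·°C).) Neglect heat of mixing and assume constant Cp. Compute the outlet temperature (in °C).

T_out = 3.92 °C

Adiabatic, steady state ⇒ Σ ṁᵢCp,ᵢ(T_out − Tᵢ) = 0
T_out = Σ ṁᵢCp,ᵢTᵢ / Σ ṁᵢCp,ᵢ
      = 41887 / 10690 = 3.9184 °C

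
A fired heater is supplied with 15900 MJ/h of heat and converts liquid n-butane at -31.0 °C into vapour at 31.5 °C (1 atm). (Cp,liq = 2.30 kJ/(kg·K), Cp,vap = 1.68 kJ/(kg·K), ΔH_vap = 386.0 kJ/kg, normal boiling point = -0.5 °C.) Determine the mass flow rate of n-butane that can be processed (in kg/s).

Δh = 2.30×(-0.5−-31.0) + 386.0 + 1.68×(31.5−-0.5) = 509.91 kJ/kg
Q = 15900 MJ/h = 4416.7 kJ/s = 4416.7 kJ/s
ṁ = Q/Δh = 4416.7 / 509.91 = 8.6617 kg/s

ṁ = 8.66 kg/s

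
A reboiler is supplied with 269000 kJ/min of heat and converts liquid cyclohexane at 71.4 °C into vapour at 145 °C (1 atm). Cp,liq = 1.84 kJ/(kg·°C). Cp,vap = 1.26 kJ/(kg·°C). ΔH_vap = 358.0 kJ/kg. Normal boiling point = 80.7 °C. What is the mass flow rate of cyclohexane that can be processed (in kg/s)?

Δh = 1.84×(80.7−71.4) + 358.0 + 1.26×(145−80.7) = 456.13 kJ/kg
Q = 269000 kJ/min = 4483.3 kJ/s = 4483.3 kJ/s
ṁ = Q/Δh = 4483.3 / 456.13 = 9.8291 kg/s

ṁ = 9.83 kg/s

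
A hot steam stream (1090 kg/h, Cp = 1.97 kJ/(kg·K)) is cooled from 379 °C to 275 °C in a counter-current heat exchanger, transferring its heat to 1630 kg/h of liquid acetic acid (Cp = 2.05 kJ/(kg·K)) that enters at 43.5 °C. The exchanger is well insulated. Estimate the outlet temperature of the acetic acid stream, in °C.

Heat released by hot stream: Q = 1090 × 1.97 × (379 − 275) = 223320 kJ/h
Energy balance on cold side (adiabatic exchanger): Q = ṁ_c·Cp_c·(T_c,out − T_c,in)
T_c,out = 43.5 + 223320/(1630 × 2.05) = 110.33 °C

T_c,out = 110 °C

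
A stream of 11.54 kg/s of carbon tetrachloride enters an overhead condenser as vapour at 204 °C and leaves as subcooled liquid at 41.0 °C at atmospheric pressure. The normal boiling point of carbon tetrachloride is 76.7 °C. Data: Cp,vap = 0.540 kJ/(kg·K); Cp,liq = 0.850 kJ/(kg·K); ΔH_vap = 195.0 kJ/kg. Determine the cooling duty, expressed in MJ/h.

vapour 204→76.7 °C: -68.742 kJ/kg
condensation at 76.7 °C: -195 kJ/kg
liquid 76.7→41.0 °C: -30.345 kJ/kg
Δh = -68.742 + -195 + -30.345 = -294.09 kJ/kg
Q = ṁ·Δh = 11.54 kg/s × -294.09 kJ/kg = -3393.8 kJ/s
|Q| = 3393.8 kW = 12218 MJ/h

Q_c = 12200 MJ/h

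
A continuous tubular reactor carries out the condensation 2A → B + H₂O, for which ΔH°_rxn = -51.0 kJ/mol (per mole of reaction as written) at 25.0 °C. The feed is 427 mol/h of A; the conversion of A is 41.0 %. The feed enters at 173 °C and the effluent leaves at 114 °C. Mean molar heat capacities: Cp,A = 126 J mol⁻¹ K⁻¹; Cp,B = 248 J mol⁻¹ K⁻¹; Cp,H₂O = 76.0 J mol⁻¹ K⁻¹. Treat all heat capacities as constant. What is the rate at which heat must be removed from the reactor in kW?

Extent of reaction ξ = 0.410 × 427 / 2 = 87.535 mol/h
Reaction term: ξ·ΔH°_rxn = 87.535 × -51.0 = -4464.3 kJ/h
Sensible, feed 173→25 °C: -7962.7 kJ/h
Outlet flows (mol/h): A 251.93, B 87.535, H₂O 87.535
Sensible, products 25→114 °C: 5349.3 kJ/h
Q = ΔH = -7077.7 kJ/h = -1.966 kW
Heat removed = 1.966 kW

Q_out = 1.97 kW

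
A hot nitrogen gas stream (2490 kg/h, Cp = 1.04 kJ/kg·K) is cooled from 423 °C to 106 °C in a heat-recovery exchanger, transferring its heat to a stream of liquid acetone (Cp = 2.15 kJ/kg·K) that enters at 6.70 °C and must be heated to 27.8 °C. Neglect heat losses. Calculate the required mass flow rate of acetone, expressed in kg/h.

Heat released by hot stream: Q = 2490 × 1.04 × (423 − 106) = 820900 kJ/h
Energy balance on cold side (adiabatic exchanger): Q = ṁ_c·Cp_c·(T_c,out − T_c,in)
ṁ_c = 820900 / [2.15 × (27.8 − 6.70)] = 18096 kg/h

ṁ_c = 18100 kg/h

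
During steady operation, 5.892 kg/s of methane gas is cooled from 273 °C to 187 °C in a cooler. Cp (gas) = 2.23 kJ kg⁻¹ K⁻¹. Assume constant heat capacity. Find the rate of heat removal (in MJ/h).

Q_c = 4070 MJ/h

Q = ṁ·Cp·ΔT = 5.892 × 2.23 × (187 − 273) = -1130 kJ/s
Cooling duty = 4067.9 MJ/h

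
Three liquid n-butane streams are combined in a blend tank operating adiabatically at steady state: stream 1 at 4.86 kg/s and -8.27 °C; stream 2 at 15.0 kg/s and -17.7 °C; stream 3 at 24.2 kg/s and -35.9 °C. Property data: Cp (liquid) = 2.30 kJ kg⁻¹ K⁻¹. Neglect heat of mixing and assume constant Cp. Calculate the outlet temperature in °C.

Adiabatic, steady state ⇒ Σ ṁᵢCp,ᵢ(T_out − Tᵢ) = 0
T_out = Σ ṁᵢCp,ᵢTᵢ / Σ ṁᵢCp,ᵢ
      = -2701.3 / 101.34 = -26.656 °C

T_out = -26.7 °C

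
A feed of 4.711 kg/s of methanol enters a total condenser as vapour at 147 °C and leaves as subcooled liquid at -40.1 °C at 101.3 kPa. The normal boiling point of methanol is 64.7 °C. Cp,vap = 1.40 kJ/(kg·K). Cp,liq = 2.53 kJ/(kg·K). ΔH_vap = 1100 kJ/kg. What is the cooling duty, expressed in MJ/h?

vapour 147→64.7 °C: -115.22 kJ/kg
condensation at 64.7 °C: -1100 kJ/kg
liquid 64.7→-40.1 °C: -265.14 kJ/kg
Δh = -115.22 + -1100 + -265.14 = -1480.4 kJ/kg
Q = ṁ·Δh = 4.711 kg/s × -1480.4 kJ/kg = -6974 kJ/s
|Q| = 6974 kW = 25106 MJ/h

Q_c = 25100 MJ/h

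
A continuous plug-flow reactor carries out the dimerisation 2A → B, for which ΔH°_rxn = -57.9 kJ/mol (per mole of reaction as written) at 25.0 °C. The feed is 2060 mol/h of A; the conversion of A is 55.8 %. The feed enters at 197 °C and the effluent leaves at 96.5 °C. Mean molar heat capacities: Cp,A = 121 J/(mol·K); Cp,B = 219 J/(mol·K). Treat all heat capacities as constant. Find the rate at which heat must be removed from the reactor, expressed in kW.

Q_out = 16.5 kW

Extent of reaction ξ = 0.558 × 2060 / 2 = 574.74 mol/h
Reaction term: ξ·ΔH°_rxn = 574.74 × -57.9 = -33277 kJ/h
Sensible, feed 197→25 °C: -42873 kJ/h
Outlet flows (mol/h): A 910.52, B 574.74
Sensible, products 25→96.5 °C: 16877 kJ/h
Q = ΔH = -59273 kJ/h = -16.465 kW
Heat removed = 16.465 kW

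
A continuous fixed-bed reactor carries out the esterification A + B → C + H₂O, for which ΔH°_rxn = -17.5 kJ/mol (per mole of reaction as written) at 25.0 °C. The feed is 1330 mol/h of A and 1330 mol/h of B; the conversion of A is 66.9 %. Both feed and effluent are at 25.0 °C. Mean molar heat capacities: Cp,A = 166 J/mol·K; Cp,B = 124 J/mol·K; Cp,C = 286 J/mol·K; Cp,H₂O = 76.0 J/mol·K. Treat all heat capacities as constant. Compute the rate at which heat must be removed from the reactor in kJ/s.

Q_out = 4.33 kJ/s

Extent of reaction ξ = 0.669 × 1330 = 889.77 mol/h
Reaction term: ξ·ΔH°_rxn = 889.77 × -17.5 = -15571 kJ/h
Q = ΔH = -15571 kJ/h = -4.3253 kW
Heat removed = 4.3253 kJ/s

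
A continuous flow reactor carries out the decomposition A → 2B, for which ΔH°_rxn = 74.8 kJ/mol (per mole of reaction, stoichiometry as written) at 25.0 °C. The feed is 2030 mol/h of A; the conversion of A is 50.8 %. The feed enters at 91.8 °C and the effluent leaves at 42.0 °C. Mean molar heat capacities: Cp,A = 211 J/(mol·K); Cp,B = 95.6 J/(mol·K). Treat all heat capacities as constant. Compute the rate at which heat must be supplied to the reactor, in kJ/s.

Extent of reaction ξ = 0.508 × 2030 = 1031.2 mol/h
Reaction term: ξ·ΔH°_rxn = 1031.2 × 74.8 = 77137 kJ/h
Sensible, feed 91.8→25 °C: -28612 kJ/h
Outlet flows (mol/h): A 998.76, B 2062.5
Sensible, products 25→42.0 °C: 6934.5 kJ/h
Q = ΔH = 55459 kJ/h = 15.405 kW
Heat supplied = 15.405 kJ/s

Q_in = 15.4 kJ/s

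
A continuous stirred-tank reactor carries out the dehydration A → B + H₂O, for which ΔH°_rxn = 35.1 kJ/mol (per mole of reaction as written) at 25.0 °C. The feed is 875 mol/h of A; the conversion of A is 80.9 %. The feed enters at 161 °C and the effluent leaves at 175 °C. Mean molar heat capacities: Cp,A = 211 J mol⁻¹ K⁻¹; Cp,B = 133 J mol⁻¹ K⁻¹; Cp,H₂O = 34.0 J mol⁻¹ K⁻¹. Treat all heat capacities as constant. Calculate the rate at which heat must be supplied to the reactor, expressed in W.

Extent of reaction ξ = 0.809 × 875 = 707.88 mol/h
Reaction term: ξ·ΔH°_rxn = 707.88 × 35.1 = 24846 kJ/h
Sensible, feed 161→25 °C: -25109 kJ/h
Outlet flows (mol/h): A 167.12, B 707.88, H₂O 707.88
Sensible, products 25→175 °C: 23022 kJ/h
Q = ΔH = 22759 kJ/h = 6.322 kW
Heat supplied = 6322 W

Q_in = 6320 W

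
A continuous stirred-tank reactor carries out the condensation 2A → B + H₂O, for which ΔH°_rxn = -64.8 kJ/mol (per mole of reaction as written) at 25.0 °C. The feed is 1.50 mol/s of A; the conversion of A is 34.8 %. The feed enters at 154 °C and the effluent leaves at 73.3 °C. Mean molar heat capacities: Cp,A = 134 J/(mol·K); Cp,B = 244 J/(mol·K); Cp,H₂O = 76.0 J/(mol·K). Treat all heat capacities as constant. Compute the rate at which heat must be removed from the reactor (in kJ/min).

Q_out = 1950 kJ/min

Extent of reaction ξ = 0.348 × 1.50 / 2 = 0.261 mol/s
Reaction term: ξ·ΔH°_rxn = 0.261 × -64.8 = -16.913 kJ/s
Sensible, feed 154→25 °C: -25.929 kJ/s
Outlet flows (mol/s): A 0.978, B 0.261, H₂O 0.261
Sensible, products 25→73.3 °C: 10.364 kJ/s
Q = ΔH = -32.478 kJ/s = -32.478 kW
Heat removed = 1948.7 kJ/min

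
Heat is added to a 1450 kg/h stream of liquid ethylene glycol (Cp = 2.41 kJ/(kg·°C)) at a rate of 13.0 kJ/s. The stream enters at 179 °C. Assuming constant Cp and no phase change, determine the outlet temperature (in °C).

Q = 13.0 kJ/s = 46800 kJ/h
ΔT = Q/(ṁ·Cp) = 46800/(1450×2.41) = 13.392 K
T_out = 179 + 13.392 = 192.39 °C

T_out = 192 °C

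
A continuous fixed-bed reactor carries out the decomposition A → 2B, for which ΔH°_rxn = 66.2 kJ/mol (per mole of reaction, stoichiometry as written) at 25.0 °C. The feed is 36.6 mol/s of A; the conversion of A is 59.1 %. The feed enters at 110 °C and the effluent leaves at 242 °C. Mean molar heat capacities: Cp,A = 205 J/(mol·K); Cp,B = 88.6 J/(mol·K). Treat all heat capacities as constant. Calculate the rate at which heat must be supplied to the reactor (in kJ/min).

Extent of reaction ξ = 0.591 × 36.6 = 21.631 mol/s
Reaction term: ξ·ΔH°_rxn = 21.631 × 66.2 = 1431.9 kJ/s
Sensible, feed 110→25 °C: -637.75 kJ/s
Outlet flows (mol/s): A 14.969, B 43.261
Sensible, products 25→242 °C: 1497.7 kJ/s
Q = ΔH = 2291.9 kJ/s = 2291.9 kW
Heat supplied = 137510 kJ/min

Q_in = 138000 kJ/min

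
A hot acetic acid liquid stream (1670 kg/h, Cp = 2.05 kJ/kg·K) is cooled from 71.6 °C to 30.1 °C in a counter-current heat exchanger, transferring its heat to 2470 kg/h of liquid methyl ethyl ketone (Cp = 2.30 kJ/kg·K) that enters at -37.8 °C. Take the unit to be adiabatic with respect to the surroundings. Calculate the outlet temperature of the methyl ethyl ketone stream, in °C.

Heat released by hot stream: Q = 1670 × 2.05 × (71.6 − 30.1) = 142080 kJ/h
Energy balance on cold side (adiabatic exchanger): Q = ṁ_c·Cp_c·(T_c,out − T_c,in)
T_c,out = -37.8 + 142080/(2470 × 2.30) = -12.791 °C

T_c,out = -12.8 °C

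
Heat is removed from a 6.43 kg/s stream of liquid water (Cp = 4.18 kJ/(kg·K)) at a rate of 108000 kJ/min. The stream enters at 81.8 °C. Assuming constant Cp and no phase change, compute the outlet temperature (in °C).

Q = 108000 kJ/min = 1800 kJ/s
ΔT = Q/(ṁ·Cp) = 1800/(6.43×4.18) = 66.971 K
T_out = 81.8 − 66.971 = 14.829 °C

T_out = 14.8 °C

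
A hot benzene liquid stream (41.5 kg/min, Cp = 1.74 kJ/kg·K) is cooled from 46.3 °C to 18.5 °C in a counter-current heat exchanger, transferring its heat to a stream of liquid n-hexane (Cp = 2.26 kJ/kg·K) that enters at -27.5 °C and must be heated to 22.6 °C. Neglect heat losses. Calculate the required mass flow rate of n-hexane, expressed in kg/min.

ṁ_c = 17.7 kg/min

Heat released by hot stream: Q = 41.5 × 1.74 × (46.3 − 18.5) = 2007.4 kJ/min
Energy balance on cold side (adiabatic exchanger): Q = ṁ_c·Cp_c·(T_c,out − T_c,in)
ṁ_c = 2007.4 / [2.26 × (22.6 − -27.5)] = 17.729 kg/min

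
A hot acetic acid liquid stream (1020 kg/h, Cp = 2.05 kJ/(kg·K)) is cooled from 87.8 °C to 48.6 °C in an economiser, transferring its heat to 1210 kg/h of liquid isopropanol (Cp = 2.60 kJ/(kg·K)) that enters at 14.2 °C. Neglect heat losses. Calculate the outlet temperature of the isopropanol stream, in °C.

T_c,out = 40.3 °C

Heat released by hot stream: Q = 1020 × 2.05 × (87.8 − 48.6) = 81967 kJ/h
Energy balance on cold side (adiabatic exchanger): Q = ṁ_c·Cp_c·(T_c,out − T_c,in)
T_c,out = 14.2 + 81967/(1210 × 2.60) = 40.254 °C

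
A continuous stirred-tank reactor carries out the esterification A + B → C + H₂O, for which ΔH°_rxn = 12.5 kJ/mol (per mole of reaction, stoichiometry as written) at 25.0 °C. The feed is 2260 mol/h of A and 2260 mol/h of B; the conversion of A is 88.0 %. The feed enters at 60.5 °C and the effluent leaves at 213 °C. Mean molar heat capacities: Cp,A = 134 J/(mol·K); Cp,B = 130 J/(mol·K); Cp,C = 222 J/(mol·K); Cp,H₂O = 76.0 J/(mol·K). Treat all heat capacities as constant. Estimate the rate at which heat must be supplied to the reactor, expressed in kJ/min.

Extent of reaction ξ = 0.880 × 2260 = 1988.8 mol/h
Reaction term: ξ·ΔH°_rxn = 1988.8 × 12.5 = 24860 kJ/h
Sensible, feed 60.5→25 °C: -21181 kJ/h
Outlet flows (mol/h): A 271.2, B 271.2, C 1988.8, H₂O 1988.8
Sensible, products 25→213 °C: 124880 kJ/h
Q = ΔH = 128560 kJ/h = 35.711 kW
Heat supplied = 2142.7 kJ/min

Q_in = 2140 kJ/min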